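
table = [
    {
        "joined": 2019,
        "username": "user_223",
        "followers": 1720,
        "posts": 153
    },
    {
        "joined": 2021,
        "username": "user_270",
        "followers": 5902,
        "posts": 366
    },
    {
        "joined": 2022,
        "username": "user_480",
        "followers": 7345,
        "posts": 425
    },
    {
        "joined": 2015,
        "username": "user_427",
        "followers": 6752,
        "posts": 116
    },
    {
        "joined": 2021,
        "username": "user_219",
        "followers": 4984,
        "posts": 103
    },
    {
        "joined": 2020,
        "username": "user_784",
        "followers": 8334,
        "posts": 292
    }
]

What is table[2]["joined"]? 2022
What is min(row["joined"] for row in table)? 2015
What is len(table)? 6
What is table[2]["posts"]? 425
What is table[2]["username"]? "user_480"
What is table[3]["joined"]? 2015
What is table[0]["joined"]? 2019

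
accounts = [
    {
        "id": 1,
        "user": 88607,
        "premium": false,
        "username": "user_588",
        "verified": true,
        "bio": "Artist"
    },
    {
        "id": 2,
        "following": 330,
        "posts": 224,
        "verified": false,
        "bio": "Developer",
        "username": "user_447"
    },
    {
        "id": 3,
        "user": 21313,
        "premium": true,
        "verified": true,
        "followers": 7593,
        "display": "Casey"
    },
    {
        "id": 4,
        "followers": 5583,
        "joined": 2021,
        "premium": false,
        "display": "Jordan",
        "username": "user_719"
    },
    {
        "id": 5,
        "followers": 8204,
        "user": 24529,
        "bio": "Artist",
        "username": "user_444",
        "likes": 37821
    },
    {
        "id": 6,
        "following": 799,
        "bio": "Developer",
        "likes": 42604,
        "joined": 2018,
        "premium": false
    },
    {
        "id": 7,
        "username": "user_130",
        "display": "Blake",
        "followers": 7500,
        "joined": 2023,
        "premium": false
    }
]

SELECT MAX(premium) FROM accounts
True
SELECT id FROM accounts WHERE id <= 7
[1, 2, 3, 4, 5, 6, 7]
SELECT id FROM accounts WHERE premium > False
[3]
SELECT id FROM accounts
[1, 2, 3, 4, 5, 6, 7]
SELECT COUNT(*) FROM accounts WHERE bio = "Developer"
2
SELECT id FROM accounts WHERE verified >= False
[1, 2, 3]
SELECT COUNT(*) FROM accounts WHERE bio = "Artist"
2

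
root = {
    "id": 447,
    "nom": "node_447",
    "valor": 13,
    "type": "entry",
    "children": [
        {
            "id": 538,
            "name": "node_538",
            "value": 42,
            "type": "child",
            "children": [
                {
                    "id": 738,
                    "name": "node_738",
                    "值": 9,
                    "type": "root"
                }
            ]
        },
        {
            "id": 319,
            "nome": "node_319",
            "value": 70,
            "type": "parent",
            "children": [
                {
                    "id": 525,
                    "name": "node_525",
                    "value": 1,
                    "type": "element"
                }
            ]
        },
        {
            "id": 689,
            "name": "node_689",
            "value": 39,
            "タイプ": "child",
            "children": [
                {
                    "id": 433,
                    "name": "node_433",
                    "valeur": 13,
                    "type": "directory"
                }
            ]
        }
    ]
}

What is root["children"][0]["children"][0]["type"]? "root"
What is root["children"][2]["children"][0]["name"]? "node_433"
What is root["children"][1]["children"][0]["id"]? 525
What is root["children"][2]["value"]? 39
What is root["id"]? 447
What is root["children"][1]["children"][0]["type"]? "element"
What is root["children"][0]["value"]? 42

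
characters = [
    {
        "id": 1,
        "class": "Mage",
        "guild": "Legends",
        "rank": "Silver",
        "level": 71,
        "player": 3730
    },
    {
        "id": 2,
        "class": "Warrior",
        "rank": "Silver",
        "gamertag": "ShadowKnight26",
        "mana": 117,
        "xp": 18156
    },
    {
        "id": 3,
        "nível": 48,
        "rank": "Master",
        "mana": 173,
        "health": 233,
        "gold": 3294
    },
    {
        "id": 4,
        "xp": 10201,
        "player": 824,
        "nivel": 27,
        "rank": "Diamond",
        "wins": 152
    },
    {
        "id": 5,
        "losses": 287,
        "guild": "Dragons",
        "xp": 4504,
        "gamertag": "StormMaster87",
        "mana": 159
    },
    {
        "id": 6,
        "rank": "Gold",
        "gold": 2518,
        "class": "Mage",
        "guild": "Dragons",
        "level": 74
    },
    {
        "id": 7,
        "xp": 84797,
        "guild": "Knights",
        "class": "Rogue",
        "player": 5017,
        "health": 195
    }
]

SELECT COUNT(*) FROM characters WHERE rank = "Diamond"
1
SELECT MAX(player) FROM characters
5017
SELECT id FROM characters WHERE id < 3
[1, 2]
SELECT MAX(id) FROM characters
7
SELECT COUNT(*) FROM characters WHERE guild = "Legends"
1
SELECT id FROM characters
[1, 2, 3, 4, 5, 6, 7]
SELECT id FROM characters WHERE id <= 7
[1, 2, 3, 4, 5, 6, 7]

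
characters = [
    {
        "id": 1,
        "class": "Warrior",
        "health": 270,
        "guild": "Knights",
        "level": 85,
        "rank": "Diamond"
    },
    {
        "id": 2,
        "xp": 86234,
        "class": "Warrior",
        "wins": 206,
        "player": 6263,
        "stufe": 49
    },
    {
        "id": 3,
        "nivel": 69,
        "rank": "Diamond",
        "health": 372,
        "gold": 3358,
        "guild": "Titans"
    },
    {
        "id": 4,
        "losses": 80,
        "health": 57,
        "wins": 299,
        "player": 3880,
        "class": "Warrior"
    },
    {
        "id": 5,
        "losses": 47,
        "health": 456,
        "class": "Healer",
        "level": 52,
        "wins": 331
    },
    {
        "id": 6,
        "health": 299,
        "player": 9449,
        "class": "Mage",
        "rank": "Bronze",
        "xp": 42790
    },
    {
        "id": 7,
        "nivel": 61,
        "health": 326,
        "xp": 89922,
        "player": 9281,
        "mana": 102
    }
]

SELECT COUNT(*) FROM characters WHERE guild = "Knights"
1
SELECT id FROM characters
[1, 2, 3, 4, 5, 6, 7]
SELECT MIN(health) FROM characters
57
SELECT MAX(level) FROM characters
85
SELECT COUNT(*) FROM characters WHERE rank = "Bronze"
1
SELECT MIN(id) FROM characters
1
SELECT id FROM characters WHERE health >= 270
[1, 3, 5, 6, 7]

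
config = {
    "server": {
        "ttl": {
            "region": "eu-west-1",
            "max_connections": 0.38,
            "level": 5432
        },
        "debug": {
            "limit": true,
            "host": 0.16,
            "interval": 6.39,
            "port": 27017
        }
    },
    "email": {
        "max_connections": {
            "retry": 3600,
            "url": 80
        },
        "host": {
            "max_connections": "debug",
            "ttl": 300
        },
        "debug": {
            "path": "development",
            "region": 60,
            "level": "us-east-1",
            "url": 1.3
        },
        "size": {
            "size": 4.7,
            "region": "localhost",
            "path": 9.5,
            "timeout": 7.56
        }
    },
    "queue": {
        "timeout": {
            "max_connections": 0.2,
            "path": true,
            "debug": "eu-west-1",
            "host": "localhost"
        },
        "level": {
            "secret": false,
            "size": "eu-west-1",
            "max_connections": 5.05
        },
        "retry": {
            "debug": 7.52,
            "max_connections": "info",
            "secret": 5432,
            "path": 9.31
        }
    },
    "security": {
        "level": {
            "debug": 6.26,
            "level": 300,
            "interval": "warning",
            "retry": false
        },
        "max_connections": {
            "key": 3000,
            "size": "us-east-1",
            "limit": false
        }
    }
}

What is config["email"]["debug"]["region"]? 60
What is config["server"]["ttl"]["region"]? "eu-west-1"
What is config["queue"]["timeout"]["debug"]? "eu-west-1"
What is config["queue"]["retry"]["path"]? 9.31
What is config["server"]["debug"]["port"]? 27017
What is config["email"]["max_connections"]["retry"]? 3600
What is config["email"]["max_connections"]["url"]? 80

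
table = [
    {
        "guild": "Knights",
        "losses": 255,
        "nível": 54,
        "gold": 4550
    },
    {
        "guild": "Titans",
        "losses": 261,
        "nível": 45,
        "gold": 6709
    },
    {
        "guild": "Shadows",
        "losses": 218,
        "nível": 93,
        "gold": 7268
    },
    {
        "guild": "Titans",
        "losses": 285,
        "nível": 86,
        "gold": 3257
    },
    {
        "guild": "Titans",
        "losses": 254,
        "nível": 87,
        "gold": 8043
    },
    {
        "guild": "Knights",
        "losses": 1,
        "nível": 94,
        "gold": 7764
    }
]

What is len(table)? 6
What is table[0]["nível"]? 54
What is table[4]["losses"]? 254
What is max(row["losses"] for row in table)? 285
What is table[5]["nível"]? 94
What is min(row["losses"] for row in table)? 1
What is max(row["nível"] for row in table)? 94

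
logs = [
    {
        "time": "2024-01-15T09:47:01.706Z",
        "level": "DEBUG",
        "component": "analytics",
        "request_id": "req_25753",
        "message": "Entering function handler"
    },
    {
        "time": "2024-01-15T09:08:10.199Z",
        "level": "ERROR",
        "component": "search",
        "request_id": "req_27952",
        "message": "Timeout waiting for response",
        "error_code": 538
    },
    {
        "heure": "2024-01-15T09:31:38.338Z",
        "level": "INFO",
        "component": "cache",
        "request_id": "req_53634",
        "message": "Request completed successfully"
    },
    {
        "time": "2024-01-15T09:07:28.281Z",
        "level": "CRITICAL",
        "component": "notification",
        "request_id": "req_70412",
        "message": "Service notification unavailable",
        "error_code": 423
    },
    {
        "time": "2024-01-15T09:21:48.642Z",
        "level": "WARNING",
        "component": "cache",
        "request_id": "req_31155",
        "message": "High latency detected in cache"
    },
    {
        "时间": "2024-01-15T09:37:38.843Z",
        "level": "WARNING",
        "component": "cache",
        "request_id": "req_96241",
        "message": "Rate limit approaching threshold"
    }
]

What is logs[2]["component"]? "cache"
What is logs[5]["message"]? "Rate limit approaching threshold"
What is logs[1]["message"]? "Timeout waiting for response"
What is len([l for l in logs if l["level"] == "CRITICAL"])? 1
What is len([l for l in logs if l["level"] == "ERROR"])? 1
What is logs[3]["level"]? "CRITICAL"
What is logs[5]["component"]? "cache"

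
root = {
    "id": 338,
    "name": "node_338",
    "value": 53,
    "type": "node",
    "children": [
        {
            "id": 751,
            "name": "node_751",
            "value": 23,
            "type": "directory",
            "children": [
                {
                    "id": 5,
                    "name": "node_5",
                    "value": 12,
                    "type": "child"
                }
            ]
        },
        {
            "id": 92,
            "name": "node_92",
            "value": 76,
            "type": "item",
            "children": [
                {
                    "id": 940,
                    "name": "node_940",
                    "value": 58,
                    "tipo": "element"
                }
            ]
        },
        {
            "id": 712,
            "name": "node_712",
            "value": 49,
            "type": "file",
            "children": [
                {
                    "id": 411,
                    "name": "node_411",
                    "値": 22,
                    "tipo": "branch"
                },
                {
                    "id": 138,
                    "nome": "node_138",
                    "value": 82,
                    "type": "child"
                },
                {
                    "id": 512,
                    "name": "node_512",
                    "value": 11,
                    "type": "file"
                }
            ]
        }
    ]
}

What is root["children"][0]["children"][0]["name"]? "node_5"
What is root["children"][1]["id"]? 92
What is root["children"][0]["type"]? "directory"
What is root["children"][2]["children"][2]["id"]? 512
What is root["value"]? 53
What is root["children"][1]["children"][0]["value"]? 58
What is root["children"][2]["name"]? "node_712"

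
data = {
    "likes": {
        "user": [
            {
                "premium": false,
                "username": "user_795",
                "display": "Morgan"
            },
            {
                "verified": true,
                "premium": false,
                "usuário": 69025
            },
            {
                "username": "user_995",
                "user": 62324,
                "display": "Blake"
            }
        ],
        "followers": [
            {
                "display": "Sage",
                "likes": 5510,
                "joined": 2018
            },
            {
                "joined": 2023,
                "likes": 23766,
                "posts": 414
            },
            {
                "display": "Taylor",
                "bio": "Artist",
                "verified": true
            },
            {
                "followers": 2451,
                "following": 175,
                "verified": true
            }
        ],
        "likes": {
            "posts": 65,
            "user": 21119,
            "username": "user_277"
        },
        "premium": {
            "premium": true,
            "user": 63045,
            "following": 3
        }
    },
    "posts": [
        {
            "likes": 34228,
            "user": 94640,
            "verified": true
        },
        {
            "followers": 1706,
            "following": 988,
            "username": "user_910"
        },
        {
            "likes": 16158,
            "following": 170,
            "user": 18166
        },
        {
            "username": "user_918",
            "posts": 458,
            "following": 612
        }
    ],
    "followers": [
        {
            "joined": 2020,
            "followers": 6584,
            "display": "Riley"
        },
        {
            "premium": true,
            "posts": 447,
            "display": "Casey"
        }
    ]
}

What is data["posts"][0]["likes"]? 34228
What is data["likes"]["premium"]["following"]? 3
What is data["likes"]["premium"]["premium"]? True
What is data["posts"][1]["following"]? 988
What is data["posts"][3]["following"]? 612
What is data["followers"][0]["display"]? "Riley"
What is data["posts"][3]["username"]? "user_918"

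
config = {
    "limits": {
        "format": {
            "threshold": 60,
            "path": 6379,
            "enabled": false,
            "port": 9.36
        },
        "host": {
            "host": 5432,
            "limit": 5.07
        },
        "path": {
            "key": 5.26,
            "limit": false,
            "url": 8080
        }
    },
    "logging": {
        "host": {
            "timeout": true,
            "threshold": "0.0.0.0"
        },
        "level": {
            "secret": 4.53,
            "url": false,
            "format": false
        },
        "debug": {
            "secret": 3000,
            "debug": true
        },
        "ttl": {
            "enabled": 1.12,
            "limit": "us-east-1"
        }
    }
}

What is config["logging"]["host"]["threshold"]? "0.0.0.0"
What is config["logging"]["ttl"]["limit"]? "us-east-1"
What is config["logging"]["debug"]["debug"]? True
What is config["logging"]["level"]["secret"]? 4.53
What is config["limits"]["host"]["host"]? 5432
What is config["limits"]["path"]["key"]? 5.26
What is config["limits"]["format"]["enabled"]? False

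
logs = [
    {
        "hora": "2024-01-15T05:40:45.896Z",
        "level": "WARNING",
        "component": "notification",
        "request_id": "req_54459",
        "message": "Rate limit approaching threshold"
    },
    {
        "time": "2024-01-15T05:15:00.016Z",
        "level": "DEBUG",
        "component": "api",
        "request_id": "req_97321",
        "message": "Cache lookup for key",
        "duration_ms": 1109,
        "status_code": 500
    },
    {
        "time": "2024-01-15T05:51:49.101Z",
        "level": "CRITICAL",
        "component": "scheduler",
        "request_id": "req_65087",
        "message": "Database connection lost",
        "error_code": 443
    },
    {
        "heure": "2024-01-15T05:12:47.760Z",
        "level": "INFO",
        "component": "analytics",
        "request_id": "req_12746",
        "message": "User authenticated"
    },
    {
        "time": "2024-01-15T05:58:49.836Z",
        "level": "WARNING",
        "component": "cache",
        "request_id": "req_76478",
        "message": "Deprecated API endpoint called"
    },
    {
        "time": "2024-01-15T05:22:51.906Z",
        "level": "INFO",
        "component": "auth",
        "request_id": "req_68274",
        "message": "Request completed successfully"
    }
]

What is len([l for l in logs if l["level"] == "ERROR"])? 0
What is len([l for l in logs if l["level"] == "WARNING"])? 2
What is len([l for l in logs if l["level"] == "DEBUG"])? 1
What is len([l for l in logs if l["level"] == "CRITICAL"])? 1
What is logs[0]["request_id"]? "req_54459"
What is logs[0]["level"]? "WARNING"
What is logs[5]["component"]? "auth"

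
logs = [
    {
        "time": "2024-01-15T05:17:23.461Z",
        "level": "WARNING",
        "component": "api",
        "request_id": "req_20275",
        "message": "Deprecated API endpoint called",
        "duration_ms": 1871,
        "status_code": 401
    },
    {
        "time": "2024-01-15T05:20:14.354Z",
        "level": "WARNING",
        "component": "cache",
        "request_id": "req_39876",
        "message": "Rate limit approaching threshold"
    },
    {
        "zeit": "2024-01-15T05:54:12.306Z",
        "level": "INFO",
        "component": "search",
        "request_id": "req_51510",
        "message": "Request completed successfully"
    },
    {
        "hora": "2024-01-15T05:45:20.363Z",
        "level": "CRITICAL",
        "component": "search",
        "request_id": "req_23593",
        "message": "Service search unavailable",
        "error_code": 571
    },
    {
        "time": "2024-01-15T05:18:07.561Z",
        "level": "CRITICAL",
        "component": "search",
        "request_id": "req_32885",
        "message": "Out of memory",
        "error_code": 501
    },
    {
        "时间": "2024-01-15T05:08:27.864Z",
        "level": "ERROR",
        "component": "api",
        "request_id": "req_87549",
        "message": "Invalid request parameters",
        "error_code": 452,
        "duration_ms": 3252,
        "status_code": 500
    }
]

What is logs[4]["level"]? "CRITICAL"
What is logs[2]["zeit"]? "2024-01-15T05:54:12.306Z"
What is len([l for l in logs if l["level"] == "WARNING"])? 2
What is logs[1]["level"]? "WARNING"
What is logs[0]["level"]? "WARNING"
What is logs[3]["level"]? "CRITICAL"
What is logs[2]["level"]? "INFO"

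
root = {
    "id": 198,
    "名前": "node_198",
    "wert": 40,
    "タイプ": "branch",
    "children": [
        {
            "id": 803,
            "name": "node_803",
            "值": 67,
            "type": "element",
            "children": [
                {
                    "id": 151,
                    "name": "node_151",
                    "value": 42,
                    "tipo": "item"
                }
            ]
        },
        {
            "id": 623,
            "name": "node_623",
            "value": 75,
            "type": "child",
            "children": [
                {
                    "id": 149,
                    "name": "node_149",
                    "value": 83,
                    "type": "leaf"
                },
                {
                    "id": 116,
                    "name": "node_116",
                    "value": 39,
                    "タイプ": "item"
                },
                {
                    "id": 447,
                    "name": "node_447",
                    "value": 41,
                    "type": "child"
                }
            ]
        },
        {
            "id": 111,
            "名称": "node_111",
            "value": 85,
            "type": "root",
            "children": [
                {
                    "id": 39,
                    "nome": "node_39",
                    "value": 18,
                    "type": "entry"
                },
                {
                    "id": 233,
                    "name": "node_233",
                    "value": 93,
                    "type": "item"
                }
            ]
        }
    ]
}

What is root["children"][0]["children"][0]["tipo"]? "item"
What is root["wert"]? 40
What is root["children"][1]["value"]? 75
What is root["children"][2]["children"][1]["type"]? "item"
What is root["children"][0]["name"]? "node_803"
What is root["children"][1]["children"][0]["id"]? 149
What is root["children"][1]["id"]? 623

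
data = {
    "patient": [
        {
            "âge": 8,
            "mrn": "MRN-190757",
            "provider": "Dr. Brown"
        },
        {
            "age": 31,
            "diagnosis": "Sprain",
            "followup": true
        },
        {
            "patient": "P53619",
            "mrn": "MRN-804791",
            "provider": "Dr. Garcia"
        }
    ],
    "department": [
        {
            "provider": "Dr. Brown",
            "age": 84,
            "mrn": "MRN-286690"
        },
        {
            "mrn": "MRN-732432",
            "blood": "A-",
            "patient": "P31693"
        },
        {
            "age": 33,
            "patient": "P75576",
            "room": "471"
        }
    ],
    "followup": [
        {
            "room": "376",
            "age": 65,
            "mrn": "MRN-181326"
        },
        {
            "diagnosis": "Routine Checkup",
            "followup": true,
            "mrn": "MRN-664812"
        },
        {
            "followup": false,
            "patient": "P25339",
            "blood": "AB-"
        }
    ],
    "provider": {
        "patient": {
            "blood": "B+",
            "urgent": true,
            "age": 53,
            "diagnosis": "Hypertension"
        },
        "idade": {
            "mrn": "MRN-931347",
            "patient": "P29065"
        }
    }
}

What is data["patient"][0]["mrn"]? "MRN-190757"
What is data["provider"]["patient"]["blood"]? "B+"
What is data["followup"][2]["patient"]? "P25339"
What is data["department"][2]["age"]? 33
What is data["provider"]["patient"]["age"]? 53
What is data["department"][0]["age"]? 84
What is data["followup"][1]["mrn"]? "MRN-664812"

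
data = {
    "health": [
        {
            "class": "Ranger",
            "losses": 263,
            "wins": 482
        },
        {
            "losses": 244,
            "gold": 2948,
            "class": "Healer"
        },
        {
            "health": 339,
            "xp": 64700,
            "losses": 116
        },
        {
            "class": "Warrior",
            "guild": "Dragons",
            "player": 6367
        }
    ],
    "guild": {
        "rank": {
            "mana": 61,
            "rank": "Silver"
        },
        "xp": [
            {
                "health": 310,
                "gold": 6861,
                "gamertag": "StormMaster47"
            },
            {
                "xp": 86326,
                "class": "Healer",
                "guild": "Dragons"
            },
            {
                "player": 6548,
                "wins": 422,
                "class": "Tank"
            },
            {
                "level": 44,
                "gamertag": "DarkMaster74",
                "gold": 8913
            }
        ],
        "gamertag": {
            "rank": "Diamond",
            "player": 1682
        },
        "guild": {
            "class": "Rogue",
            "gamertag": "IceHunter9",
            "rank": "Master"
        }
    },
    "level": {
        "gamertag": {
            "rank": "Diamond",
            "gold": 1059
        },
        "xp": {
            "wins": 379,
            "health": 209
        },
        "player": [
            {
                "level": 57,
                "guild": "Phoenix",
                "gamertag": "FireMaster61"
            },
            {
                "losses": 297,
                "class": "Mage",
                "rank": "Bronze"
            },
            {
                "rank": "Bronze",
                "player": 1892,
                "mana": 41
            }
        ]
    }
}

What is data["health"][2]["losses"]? 116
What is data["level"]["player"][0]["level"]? 57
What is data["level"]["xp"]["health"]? 209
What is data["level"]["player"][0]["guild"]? "Phoenix"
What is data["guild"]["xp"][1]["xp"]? 86326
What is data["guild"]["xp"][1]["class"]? "Healer"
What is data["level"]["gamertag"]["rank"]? "Diamond"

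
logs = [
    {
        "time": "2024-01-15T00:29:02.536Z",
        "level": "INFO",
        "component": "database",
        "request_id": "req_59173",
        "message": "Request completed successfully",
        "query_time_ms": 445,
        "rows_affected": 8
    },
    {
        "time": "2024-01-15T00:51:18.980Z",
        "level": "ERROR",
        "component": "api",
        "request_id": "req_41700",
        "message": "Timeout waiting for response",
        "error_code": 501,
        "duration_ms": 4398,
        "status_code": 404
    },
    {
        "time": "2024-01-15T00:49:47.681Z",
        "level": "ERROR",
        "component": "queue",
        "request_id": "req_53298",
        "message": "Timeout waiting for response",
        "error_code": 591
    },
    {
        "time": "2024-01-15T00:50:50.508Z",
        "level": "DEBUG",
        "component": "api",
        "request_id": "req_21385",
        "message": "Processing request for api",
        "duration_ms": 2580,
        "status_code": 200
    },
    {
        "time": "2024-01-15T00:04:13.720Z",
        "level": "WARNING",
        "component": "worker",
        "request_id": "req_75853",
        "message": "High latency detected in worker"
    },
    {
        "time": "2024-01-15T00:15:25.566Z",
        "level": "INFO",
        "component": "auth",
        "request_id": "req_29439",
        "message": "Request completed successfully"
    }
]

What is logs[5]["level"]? "INFO"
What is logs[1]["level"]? "ERROR"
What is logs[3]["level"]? "DEBUG"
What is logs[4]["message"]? "High latency detected in worker"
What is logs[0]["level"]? "INFO"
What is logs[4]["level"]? "WARNING"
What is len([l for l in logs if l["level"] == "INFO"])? 2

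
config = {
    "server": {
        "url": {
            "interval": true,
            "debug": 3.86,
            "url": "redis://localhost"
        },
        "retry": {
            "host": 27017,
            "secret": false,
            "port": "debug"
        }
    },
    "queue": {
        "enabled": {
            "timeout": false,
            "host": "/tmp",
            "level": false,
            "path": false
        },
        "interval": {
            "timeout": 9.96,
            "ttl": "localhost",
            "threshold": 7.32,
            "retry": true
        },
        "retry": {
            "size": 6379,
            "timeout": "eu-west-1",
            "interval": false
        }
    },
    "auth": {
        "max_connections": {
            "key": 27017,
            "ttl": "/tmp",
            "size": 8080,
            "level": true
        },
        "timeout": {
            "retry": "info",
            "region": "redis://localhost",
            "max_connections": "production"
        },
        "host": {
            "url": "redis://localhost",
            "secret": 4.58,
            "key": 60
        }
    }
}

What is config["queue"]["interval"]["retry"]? True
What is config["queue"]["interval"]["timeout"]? 9.96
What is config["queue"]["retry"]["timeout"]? "eu-west-1"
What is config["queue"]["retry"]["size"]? 6379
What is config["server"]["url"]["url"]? "redis://localhost"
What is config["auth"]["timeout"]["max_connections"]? "production"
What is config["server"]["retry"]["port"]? "debug"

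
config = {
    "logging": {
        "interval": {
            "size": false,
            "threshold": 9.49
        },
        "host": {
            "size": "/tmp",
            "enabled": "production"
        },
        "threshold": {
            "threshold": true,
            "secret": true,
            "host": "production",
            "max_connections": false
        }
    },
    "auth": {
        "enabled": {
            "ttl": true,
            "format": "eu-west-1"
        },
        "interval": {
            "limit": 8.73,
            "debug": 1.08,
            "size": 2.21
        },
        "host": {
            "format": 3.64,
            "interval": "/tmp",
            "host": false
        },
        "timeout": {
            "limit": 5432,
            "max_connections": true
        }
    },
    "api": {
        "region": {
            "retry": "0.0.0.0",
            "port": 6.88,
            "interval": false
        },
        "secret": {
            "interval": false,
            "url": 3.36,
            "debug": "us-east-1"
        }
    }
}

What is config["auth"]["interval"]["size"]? 2.21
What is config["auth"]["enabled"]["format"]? "eu-west-1"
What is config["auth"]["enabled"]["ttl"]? True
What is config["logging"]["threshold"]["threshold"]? True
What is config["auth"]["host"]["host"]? False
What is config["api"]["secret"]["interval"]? False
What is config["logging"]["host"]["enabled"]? "production"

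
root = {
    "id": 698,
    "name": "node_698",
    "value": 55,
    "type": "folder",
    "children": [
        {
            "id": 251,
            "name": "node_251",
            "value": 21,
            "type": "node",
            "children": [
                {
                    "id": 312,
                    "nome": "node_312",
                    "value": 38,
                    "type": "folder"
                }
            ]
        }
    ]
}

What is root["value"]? 55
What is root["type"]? "folder"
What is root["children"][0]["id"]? 251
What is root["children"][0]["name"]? "node_251"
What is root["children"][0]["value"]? 21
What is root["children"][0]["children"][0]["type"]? "folder"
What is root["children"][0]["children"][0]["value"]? 38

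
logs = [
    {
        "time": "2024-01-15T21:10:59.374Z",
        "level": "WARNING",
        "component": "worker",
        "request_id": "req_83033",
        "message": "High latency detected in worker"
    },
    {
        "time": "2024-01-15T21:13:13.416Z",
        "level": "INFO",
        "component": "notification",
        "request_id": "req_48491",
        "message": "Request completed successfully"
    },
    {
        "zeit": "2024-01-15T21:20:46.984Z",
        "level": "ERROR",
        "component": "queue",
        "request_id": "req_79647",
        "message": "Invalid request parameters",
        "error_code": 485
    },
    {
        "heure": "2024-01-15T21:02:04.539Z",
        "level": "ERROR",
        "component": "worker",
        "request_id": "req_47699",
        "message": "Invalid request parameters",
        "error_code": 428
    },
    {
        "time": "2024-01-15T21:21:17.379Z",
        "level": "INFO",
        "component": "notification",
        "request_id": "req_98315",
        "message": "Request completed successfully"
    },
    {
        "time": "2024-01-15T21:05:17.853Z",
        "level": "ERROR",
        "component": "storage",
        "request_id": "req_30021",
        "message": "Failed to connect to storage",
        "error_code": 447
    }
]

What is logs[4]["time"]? "2024-01-15T21:21:17.379Z"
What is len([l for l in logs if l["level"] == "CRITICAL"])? 0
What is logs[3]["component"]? "worker"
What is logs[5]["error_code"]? 447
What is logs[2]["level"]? "ERROR"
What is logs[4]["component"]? "notification"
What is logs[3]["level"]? "ERROR"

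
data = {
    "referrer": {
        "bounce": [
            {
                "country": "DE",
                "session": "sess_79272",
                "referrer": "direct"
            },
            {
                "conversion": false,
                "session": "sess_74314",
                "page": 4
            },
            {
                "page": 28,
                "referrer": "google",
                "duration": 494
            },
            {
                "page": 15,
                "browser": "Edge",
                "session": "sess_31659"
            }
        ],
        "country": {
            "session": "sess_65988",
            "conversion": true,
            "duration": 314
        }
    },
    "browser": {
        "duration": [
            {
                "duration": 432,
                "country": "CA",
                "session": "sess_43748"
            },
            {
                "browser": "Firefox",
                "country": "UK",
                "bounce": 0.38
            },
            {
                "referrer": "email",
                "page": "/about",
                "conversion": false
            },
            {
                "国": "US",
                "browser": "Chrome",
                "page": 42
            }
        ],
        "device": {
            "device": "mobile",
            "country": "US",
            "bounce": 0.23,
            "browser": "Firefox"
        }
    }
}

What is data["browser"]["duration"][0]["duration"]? 432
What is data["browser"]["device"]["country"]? "US"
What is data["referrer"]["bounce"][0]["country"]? "DE"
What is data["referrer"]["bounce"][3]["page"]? 15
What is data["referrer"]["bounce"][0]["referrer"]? "direct"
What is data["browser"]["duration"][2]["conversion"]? False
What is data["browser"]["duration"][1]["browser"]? "Firefox"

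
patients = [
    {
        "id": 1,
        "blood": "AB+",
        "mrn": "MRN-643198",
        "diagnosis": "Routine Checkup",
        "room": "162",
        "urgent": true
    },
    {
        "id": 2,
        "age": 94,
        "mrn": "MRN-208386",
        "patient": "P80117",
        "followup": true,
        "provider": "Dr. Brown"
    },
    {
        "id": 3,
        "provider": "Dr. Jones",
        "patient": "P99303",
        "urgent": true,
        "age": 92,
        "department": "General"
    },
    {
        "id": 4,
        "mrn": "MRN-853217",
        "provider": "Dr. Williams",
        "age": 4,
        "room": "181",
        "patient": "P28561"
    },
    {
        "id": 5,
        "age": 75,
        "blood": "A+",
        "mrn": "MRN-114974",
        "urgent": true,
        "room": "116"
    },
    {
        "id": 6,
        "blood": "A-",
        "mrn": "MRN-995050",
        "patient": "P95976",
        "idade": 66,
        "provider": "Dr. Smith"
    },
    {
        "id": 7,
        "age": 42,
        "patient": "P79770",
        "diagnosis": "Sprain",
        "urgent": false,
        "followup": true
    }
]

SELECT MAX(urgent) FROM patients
True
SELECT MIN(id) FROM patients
1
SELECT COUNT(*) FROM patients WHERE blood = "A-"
1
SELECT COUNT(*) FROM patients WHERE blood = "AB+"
1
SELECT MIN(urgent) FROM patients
False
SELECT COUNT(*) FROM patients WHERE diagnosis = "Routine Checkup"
1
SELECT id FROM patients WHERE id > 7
[]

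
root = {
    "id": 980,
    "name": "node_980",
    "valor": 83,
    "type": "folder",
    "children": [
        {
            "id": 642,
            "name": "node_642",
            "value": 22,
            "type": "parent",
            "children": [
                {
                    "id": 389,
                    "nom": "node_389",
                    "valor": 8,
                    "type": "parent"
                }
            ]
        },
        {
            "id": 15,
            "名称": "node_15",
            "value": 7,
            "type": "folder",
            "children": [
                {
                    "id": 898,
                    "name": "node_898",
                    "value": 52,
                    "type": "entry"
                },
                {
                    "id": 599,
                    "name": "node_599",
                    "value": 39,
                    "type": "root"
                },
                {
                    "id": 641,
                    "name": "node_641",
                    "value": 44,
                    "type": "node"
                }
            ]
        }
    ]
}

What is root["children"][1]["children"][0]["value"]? 52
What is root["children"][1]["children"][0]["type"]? "entry"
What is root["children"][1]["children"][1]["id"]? 599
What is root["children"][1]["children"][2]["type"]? "node"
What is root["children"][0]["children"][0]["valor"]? 8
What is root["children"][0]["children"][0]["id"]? 389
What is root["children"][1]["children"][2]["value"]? 44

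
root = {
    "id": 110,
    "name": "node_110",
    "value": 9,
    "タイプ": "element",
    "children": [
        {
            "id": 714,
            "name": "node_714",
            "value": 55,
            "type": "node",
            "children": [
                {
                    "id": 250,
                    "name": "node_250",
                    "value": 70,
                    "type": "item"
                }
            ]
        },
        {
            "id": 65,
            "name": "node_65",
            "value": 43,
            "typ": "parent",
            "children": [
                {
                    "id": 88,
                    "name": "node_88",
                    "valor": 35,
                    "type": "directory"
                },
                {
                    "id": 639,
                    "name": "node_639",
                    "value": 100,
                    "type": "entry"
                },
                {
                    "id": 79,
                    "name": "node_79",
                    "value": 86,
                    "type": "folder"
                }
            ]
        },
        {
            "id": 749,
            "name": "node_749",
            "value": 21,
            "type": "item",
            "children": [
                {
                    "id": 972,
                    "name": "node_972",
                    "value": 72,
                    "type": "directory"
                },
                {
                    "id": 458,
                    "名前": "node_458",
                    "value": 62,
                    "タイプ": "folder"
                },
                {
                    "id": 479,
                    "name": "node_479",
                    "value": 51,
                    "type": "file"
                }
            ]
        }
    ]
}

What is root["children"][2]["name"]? "node_749"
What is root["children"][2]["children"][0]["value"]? 72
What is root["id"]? 110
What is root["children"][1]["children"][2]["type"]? "folder"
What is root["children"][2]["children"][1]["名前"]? "node_458"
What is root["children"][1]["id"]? 65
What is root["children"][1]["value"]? 43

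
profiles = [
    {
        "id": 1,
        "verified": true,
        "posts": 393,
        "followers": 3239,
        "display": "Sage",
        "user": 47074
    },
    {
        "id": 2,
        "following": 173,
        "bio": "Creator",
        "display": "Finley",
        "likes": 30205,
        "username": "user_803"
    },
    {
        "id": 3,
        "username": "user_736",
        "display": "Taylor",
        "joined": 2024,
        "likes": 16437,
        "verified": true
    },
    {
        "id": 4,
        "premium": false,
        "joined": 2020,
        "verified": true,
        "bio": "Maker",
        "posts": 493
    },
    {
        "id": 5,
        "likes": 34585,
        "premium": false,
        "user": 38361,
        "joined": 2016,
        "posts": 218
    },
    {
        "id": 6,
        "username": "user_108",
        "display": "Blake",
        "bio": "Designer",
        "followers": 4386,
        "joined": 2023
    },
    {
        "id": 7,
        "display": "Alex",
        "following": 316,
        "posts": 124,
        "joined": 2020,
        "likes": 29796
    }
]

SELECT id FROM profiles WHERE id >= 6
[6, 7]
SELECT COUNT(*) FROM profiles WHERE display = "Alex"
1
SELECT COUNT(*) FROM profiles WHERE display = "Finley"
1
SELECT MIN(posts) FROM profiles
124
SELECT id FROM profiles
[1, 2, 3, 4, 5, 6, 7]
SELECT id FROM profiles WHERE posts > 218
[1, 4]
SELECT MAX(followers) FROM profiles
4386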